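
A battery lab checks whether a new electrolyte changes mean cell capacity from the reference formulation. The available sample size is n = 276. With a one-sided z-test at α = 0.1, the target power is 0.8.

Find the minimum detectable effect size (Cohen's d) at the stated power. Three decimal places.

d ≈ 0.128

Need Φ(δ − 1.282) = 0.8, so δ = 1.282 + 0.842 = 2.123.
δ = d·√n ⇒ d = δ/√n = 2.123/√276 = 0.1278.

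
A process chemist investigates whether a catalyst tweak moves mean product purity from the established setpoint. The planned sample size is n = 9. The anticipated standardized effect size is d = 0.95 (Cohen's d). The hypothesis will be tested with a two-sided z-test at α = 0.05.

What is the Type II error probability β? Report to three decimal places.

Noncentrality parameter: δ = d·√n = 0.95 × √9 = 2.8500
Critical value for a two-sided test at α = 0.05: z_{α/2} = 1.960.
Power = Φ(δ − 1.960) + Φ(−δ − 1.960) = Φ(0.890) + Φ(-4.810) = 0.8133 + 0.0000 = 0.8133.
Type II error: β = 1 − power = 1 − 0.8133 = 0.1867.

β ≈ 0.187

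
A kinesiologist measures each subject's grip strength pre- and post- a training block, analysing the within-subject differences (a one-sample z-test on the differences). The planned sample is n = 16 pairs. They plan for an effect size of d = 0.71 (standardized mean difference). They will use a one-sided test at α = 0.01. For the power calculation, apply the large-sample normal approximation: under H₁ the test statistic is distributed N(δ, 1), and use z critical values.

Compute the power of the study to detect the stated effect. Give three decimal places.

Power ≈ 0.696

Noncentrality parameter: δ = d·√n = 0.71 × √16 = 2.8400
One-sided α = 0.01 → critical value z_{0.01} = 2.326.
Power = P(Z > 2.326 − δ) = Φ(0.514) = 0.6963.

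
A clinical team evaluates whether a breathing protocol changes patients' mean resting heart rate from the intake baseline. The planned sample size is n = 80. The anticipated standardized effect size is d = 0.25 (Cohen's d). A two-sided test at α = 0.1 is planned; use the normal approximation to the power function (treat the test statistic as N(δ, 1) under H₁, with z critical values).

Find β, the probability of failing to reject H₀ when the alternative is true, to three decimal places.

β ≈ 0.277

Noncentrality parameter: δ = d·√n = 0.25 × √80 = 2.2361
Two-sided α = 0.1 → critical value z_{0.05} = 1.645.
Power = Φ(δ − 1.645) + Φ(−δ − 1.645) = Φ(0.591) + Φ(-3.881) = 0.7228 + 0.0001 = 0.7229.
Type II error: β = 1 − power = 1 − 0.7229 = 0.2771.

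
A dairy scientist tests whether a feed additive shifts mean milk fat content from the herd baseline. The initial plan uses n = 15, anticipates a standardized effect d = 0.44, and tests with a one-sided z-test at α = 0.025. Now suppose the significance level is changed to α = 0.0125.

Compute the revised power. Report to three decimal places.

δ = d·√n = 0.44 × √15 = 1.7041 (unchanged). New critical value: z_{0.0125} = 2.241.
Revised power = Φ(δ − 2.241) = Φ(-0.537) = 0.2955.

Power ≈ 0.296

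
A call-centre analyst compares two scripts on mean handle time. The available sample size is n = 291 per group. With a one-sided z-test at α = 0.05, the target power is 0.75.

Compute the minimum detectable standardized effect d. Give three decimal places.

d ≈ 0.192

Required noncentrality: δ = z_{0.05} + z_{0.25} = 1.645 + 0.674 = 2.319.
δ = d·√(n/2) ⇒ d = δ/√(n/2) = 2.319/√(291/2) = 0.1923.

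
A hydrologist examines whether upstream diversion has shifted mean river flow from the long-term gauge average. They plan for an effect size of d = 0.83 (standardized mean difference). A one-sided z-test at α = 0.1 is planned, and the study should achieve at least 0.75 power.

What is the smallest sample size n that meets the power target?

n = 6

Set Φ(δ − 1.282) = 0.75; then δ − 1.282 = Φ⁻¹(0.75) = 0.674, giving δ = 1.956.
δ = d·√n ⇒ n = (δ/d)² = (1.956 / 0.83)² = 5.55.
Rounding up, n = 6.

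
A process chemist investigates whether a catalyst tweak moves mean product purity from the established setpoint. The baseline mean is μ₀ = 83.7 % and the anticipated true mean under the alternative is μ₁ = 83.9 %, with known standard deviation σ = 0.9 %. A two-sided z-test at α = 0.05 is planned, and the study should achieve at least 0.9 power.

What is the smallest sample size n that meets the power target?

Standardized effect: d = |μ₁ − μ₀| / σ = |83.9 − 83.7| / 0.9 = 0.2222
Set Φ(δ − 1.960) = 0.9; then δ − 1.960 = Φ⁻¹(0.9) = 1.282, giving δ = 3.242.
(The Φ(−δ − z_{α/2}) term is vanishingly small for δ > 0 and is dropped in the standard sample-size formula.)
δ = d·√n ⇒ n = (δ/d)² = (3.242 / 0.2222)² = 212.78.
Round up to the next whole unit.

n = 213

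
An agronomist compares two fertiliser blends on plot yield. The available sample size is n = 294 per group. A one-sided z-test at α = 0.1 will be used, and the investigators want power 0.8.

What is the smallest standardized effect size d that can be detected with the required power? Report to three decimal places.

Need Φ(δ − 1.282) = 0.8, so δ = 1.282 + 0.842 = 2.123.
δ = d·√(n/2) ⇒ d = δ/√(n/2) = 2.123/√(294/2) = 0.1751.

d ≈ 0.175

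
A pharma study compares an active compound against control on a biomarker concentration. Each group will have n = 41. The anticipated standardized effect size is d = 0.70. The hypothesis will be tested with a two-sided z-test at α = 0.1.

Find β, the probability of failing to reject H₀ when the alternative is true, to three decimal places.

Noncentrality parameter: δ = d·√(n/2) = 0.70 × √(41/2) = 3.1694
Critical value for a two-sided test at α = 0.1: z_{α/2} = 1.645.
Power = Φ(δ − 1.645) + Φ(−δ − 1.645) = Φ(1.525) + Φ(-4.814) = 0.9363 + 0.0000 = 0.9363.
Type II error: β = 1 − power = 1 − 0.9363 = 0.0637.

β ≈ 0.064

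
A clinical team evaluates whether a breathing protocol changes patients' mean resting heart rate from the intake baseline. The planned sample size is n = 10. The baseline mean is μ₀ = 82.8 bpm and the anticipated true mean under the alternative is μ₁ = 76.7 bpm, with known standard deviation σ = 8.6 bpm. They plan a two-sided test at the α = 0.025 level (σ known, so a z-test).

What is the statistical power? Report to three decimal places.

Standardized effect: d = |μ₁ − μ₀| / σ = |76.7 − 82.8| / 8.6 = 0.7093
Noncentrality parameter: δ = d·√n = 0.7093 × √10 = 2.2430
Two-sided α = 0.025 → critical value z_{0.0125} = 2.241.
Power = Φ(δ − 2.241) + Φ(−δ − 2.241) = Φ(0.002) + Φ(-4.484) = 0.5006 + 0.0000 = 0.5006.

Power ≈ 0.501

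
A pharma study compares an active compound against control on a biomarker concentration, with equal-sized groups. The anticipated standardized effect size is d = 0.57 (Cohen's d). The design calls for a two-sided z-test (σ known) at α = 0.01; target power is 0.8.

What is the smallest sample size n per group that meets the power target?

n = 72 per group

For power 0.8 need Φ(δ − z_{0.005}) = 0.8, so δ = z_{0.005} + z_{0.20} = 2.576 + 0.842 = 3.417.
(Ignoring the negligible lower-tail rejection probability gives the usual closed-form inversion.)
δ = d·√(n/2) ⇒ n = 2(δ/d)² = 2 × (3.417 / 0.57)² = 71.89.
Round up to the next whole unit.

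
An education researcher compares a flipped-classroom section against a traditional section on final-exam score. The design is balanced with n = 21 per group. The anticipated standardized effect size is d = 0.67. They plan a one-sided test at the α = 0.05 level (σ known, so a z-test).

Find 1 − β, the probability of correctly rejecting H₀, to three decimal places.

Power ≈ 0.701

Noncentrality parameter: δ = d·√(n/2) = 0.67 × √(21/2) = 2.1710
One-sided α = 0.05 → critical value z_{0.05} = 1.645.
Power = Φ(δ − 1.645) = Φ(0.526) = 0.7006.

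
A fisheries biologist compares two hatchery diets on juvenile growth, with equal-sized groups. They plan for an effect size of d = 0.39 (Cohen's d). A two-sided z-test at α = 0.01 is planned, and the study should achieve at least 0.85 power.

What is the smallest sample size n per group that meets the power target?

Set Φ(δ − 2.576) = 0.85; then δ − 2.576 = Φ⁻¹(0.85) = 1.036, giving δ = 3.612.
(The Φ(−δ − z_{α/2}) term is vanishingly small for δ > 0 and is dropped in the standard sample-size formula.)
δ = d·√(n/2) ⇒ n = 2(δ/d)² = 2 × (3.612 / 0.39)² = 171.58.
Rounding up, n = 172 per group.

n = 172 per group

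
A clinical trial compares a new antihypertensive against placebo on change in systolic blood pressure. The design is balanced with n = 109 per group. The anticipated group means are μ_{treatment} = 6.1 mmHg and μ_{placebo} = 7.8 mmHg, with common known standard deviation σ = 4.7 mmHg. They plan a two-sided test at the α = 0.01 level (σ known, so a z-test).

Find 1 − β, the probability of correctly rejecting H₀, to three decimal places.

Standardized effect: d = |μ_{treatment} − μ_{placebo}| / σ = |6.1 − 7.8| / 4.7 = 0.3617
Noncentrality parameter: δ = d·√(n/2) = 0.3617 × √(109/2) = 2.6702
Critical value for a two-sided test at α = 0.01: z_{α/2} = 2.576.
Power = Φ(δ − 2.576) + Φ(−δ − 2.576) = Φ(0.094) + Φ(-5.246) = 0.5376 + 0.0000 = 0.5376.

Power ≈ 0.538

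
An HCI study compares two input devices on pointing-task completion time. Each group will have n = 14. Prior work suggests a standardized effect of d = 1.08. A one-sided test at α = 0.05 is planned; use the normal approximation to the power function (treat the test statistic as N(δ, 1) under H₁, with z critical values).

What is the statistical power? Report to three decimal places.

Noncentrality parameter: δ = d·√(n/2) = 1.08 × √(14/2) = 2.8574
Critical value for a one-sided test at α = 0.05: z_α = 1.645.
Power = P(Z > 1.645 − δ) = Φ(1.213) = 0.8874.

Power ≈ 0.887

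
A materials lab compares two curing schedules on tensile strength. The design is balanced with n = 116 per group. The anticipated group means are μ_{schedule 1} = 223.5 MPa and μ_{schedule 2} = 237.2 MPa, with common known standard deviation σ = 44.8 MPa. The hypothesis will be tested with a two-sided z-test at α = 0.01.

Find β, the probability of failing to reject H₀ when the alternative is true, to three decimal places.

Standardized effect: d = |μ_{schedule 1} − μ_{schedule 2}| / σ = |223.5 − 237.2| / 44.8 = 0.3058
Noncentrality parameter: δ = d·√(n/2) = 0.3058 × √(116/2) = 2.3289
Two-sided α = 0.01 → critical value z_{0.005} = 2.576.
Power = Φ(δ − 2.576) + Φ(−δ − 2.576) = Φ(-0.247) + Φ(-4.905) = 0.4025 + 0.0000 = 0.4025.
Type II error: β = 1 − power = 1 − 0.4025 = 0.5975.

β ≈ 0.598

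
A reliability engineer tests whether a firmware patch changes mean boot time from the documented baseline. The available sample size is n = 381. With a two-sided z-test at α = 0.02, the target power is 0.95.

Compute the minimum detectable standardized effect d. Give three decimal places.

Need Φ(δ − 2.326) = 0.95, so δ = 2.326 + 1.645 = 3.971.
(Lower-tail contribution to power is negligible for δ > 0.)
δ = d·√n ⇒ d = δ/√n = 3.971/√381 = 0.2035.

d ≈ 0.203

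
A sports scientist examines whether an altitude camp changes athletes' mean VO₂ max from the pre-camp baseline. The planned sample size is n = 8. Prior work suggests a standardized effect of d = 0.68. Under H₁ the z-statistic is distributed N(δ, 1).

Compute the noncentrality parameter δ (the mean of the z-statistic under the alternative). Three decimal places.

δ ≈ 1.923

δ = d·√n = 0.68 × √8 = 1.9233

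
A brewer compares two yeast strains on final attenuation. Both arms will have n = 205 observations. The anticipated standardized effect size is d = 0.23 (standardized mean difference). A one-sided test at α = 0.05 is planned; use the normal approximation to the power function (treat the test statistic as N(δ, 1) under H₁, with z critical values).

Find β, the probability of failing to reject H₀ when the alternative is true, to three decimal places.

Noncentrality parameter: δ = d·√(n/2) = 0.23 × √(205/2) = 2.3286
Critical value for a one-sided test at α = 0.05: z_α = 1.645.
Power = P(Z > 1.645 − δ) = Φ(0.684) = 0.7529.
Type II error: β = 1 − power = 1 − 0.7529 = 0.2471.

β ≈ 0.247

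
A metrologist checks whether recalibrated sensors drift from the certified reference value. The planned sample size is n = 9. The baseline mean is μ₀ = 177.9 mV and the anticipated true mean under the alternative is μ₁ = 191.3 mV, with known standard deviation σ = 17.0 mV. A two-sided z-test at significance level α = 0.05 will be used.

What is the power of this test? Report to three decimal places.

Standardized effect: d = |μ₁ − μ₀| / σ = |191.3 − 177.9| / 17.0 = 0.7882
Noncentrality parameter: δ = d·√n = 0.7882 × √9 = 2.3647
Two-sided α = 0.05 → critical value z_{0.025} = 1.960.
Power = Φ(δ − 1.960) + Φ(−δ − 1.960) = Φ(0.405) + Φ(-4.325) = 0.6572 + 0.0000 = 0.6572.

Power ≈ 0.657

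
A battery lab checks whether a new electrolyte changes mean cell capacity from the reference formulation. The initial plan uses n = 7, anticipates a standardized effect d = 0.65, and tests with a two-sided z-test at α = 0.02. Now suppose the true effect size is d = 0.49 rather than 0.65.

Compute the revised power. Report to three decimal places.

With d = 0.49: δ = d·√n = 0.49 × √7 = 1.2964. Critical value z_{0.01} = 2.326.
Revised power = Φ(δ − 2.326) + Φ(−δ − 2.326) = Φ(-1.030) + Φ(-3.623) = 0.1515 + 0.0001 = 0.1517.

Power ≈ 0.152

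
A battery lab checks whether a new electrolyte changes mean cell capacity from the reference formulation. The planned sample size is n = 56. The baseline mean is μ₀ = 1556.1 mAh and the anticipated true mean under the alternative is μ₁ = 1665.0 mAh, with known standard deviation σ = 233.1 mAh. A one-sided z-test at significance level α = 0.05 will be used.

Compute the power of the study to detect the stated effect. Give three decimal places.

Standardized effect: d = |μ₁ − μ₀| / σ = |1665.0 − 1556.1| / 233.1 = 0.4672
Noncentrality parameter: δ = d·√n = 0.4672 × √56 = 3.4961
Critical value for a one-sided test at α = 0.05: z_α = 1.645.
Power = Φ(δ − 1.645) = Φ(1.851) = 0.9679.

Power ≈ 0.968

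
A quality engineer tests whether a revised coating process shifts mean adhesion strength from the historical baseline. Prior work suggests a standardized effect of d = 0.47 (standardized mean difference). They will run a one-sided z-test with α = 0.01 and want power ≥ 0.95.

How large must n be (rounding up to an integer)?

For power 0.95 need Φ(δ − z_{0.01}) = 0.95, so δ = z_{0.01} + z_{0.05} = 2.326 + 1.645 = 3.971.
δ = d·√n ⇒ n = (δ/d)² = (3.971 / 0.47)² = 71.39.
Round up to the next whole unit.

n = 72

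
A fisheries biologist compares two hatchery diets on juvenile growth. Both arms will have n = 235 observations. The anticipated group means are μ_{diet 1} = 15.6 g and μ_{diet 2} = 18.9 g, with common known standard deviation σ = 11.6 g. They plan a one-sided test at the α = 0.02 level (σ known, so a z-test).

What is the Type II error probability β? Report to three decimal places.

β ≈ 0.152

Standardized effect: d = |μ_{diet 1} − μ_{diet 2}| / σ = |15.6 − 18.9| / 11.6 = 0.2845
Noncentrality parameter: δ = d·√(n/2) = 0.2845 × √(235/2) = 3.0837
One-sided α = 0.02 → critical value z_{0.02} = 2.054.
Power = P(Z > 2.054 − δ) = Φ(1.030) = 0.8485.
Type II error: β = 1 − power = 1 − 0.8485 = 0.1515.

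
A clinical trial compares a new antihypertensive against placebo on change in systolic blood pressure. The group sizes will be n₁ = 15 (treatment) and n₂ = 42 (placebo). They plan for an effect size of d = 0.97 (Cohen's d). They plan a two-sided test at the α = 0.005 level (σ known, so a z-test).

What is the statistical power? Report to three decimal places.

Power ≈ 0.662

Noncentrality parameter: λ = d / √(1/n₁ + 1/n₂) = 0.97 / √(1/15 + 1/42) = 3.2248
Two-sided α = 0.005 → critical value z_{0.0025} = 2.807.
Power = Φ(λ − 2.807) + Φ(−λ − 2.807) = Φ(0.418) + Φ(-6.032) = 0.6619 + 0.0000 = 0.6619.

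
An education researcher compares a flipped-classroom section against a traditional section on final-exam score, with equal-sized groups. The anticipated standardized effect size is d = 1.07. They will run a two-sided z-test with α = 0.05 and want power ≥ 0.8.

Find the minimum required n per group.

n = 14 per group

Set Φ(δ − 1.960) = 0.8; then δ − 1.960 = Φ⁻¹(0.8) = 0.842, giving δ = 2.802.
(Ignoring the negligible lower-tail rejection probability gives the usual closed-form inversion.)
δ = d·√(n/2) ⇒ n = 2(δ/d)² = 2 × (2.802 / 1.07)² = 13.71.
Round up to the next whole unit.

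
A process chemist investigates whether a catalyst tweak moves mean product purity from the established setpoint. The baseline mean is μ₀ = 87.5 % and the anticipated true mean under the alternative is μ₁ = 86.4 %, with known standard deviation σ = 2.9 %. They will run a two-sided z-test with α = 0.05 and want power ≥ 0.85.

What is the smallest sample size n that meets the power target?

n = 63

Standardized effect: d = |μ₁ − μ₀| / σ = |86.4 − 87.5| / 2.9 = 0.3793
For power 0.85 need Φ(δ − z_{0.025}) = 0.85, so δ = z_{0.025} + z_{0.15} = 1.960 + 1.036 = 2.996.
(The Φ(−δ − z_{α/2}) term is vanishingly small for δ > 0 and is dropped in the standard sample-size formula.)
δ = d·√n ⇒ n = (δ/d)² = (2.996 / 0.3793)² = 62.40.
Rounding up, n = 63.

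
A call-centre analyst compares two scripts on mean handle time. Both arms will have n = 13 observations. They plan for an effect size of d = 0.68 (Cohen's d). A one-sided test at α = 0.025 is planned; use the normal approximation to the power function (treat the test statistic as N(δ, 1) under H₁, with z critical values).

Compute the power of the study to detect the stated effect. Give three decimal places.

Power ≈ 0.410

Noncentrality parameter: δ = d·√(n/2) = 0.68 × √(13/2) = 1.7337
One-sided α = 0.025 → critical value z_{0.025} = 1.960.
Power = P(Z > 1.960 − δ) = Φ(-0.226) = 0.4105.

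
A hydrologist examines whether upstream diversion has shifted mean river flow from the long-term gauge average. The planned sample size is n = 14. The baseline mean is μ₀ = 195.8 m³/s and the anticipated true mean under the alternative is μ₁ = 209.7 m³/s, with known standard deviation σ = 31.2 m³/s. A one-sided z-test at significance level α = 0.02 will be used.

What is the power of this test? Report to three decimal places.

Standardized effect: d = |μ₁ − μ₀| / σ = |209.7 − 195.8| / 31.2 = 0.4455
Noncentrality parameter: δ = d·√n = 0.4455 × √14 = 1.6670
Critical value for a one-sided test at α = 0.02: z_α = 2.054.
Power = P(Z > 2.054 − δ) = Φ(-0.387) = 0.3495.

Power ≈ 0.349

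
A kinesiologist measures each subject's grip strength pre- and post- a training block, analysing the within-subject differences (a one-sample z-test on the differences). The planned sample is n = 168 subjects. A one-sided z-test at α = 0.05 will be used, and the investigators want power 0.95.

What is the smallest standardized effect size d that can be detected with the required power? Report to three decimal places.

d ≈ 0.254

Required noncentrality: δ = z_{0.05} + z_{0.05} = 1.645 + 1.645 = 3.290.
δ = d·√n ⇒ d = δ/√n = 3.290/√168 = 0.2538.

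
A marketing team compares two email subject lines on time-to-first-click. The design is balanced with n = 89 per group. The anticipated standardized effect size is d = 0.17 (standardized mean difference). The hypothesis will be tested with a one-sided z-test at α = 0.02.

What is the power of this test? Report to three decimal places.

Power ≈ 0.179

Noncentrality parameter: δ = d·√(n/2) = 0.17 × √(89/2) = 1.1340
Critical value for a one-sided test at α = 0.02: z_α = 2.054.
Power = P(Z > 2.054 − δ) = Φ(-0.920) = 0.1789.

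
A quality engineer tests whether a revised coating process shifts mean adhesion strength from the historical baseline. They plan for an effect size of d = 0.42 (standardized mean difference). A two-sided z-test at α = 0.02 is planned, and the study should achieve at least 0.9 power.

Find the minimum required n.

Set Φ(δ − 2.326) = 0.9; then δ − 2.326 = Φ⁻¹(0.9) = 1.282, giving δ = 3.608.
(The Φ(−δ − z_{α/2}) term is vanishingly small for δ > 0 and is dropped in the standard sample-size formula.)
δ = d·√n ⇒ n = (δ/d)² = (3.608 / 0.42)² = 73.79.
Round up to the next whole unit.

n = 74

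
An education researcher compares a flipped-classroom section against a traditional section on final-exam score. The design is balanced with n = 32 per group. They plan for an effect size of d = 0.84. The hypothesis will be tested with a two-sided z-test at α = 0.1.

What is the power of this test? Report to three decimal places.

Noncentrality parameter: δ = d·√(n/2) = 0.84 × √(32/2) = 3.3600
Critical value for a two-sided test at α = 0.1: z_{α/2} = 1.645.
Power = Φ(δ − 1.645) + Φ(−δ − 1.645) = Φ(1.715) + Φ(-5.005) = 0.9568 + 0.0000 = 0.9568.

Power ≈ 0.957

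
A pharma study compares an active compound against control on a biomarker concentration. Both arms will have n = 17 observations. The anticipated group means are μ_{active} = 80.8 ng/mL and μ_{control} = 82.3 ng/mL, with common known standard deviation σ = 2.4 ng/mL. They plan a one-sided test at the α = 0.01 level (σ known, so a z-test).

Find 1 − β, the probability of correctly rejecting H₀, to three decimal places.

Power ≈ 0.307

Standardized effect: d = |μ_{active} − μ_{control}| / σ = |80.8 − 82.3| / 2.4 = 0.6250
Noncentrality parameter: δ = d·√(n/2) = 0.6250 × √(17/2) = 1.8222
Critical value for a one-sided test at α = 0.01: z_α = 2.326.
Power = P(Z > 2.326 − δ) = Φ(-0.504) = 0.3071.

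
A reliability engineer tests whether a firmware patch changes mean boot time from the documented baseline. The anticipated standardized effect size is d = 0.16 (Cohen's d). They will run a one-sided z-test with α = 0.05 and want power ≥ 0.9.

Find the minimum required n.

n = 335

For power 0.9 need Φ(δ − z_{0.05}) = 0.9, so δ = z_{0.05} + z_{0.10} = 1.645 + 1.282 = 2.926.
δ = d·√n ⇒ n = (δ/d)² = (2.926 / 0.16)² = 334.53.
Round up to the next whole unit.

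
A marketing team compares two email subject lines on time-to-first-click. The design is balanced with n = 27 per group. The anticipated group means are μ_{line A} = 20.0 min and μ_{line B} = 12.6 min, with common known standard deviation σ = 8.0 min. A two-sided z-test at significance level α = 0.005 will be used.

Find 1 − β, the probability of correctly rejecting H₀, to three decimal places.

Standardized effect: d = |μ_{line A} − μ_{line B}| / σ = |20.0 − 12.6| / 8.0 = 0.9250
Noncentrality parameter: δ = d·√(n/2) = 0.9250 × √(27/2) = 3.3987
Two-sided α = 0.005 → critical value z_{0.0025} = 2.807.
Power = Φ(δ − 2.807) + Φ(−δ − 2.807) = Φ(0.592) + Φ(-6.206) = 0.7230 + 0.0000 = 0.7230.

Power ≈ 0.723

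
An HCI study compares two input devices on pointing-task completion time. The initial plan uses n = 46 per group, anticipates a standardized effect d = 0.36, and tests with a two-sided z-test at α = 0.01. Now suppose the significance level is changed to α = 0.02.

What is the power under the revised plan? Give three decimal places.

δ = d·√(n/2) = 0.36 × √(46/2) = 1.7265 (unchanged). New critical value: z_{0.01} = 2.326.
Revised power = Φ(δ − 2.326) + Φ(−δ − 2.326) = Φ(-0.600) + Φ(-4.053) = 0.2743 + 0.0000 = 0.2743.

Power ≈ 0.274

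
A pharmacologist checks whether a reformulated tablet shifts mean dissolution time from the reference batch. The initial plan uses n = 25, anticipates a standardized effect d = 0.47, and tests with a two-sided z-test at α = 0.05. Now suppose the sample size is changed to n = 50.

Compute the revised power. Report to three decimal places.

Power ≈ 0.914

With n = 50: δ = d·√n = 0.47 × √50 = 3.3234. Critical value z_{0.025} = 1.960.
Revised power = Φ(δ − 1.960) + Φ(−δ − 1.960) = Φ(1.363) + Φ(-5.283) = 0.9136 + 0.0000 = 0.9136.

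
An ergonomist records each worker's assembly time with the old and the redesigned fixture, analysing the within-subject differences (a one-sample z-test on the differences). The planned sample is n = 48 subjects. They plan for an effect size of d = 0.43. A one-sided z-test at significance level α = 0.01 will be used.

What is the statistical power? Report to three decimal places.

Power ≈ 0.743

Noncentrality parameter: δ = d·√n = 0.43 × √48 = 2.9791
One-sided α = 0.01 → critical value z_{0.01} = 2.326.
Power = Φ(δ − 2.326) = Φ(0.653) = 0.7431.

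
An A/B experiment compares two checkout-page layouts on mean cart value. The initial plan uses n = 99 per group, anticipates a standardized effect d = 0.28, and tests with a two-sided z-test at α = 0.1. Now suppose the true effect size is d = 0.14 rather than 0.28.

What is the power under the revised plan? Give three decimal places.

Power ≈ 0.259

With d = 0.14: δ = d·√(n/2) = 0.14 × √(99/2) = 0.9850. Critical value z_{0.05} = 1.645.
Revised power = Φ(δ − 1.645) + Φ(−δ − 1.645) = Φ(-0.660) + Φ(-2.630) = 0.2547 + 0.0043 = 0.2589.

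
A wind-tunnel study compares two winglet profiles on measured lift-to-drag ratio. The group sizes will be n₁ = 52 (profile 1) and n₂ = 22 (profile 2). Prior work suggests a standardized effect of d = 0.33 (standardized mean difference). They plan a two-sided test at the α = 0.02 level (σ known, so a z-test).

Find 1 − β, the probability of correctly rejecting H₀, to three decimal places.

Power ≈ 0.152

Noncentrality parameter: δ = d / √(1/n₁ + 1/n₂) = 0.33 / √(1/52 + 1/22) = 1.2975
Critical value for a two-sided test at α = 0.02: z_{α/2} = 2.326.
Power = Φ(δ − 2.326) + Φ(−δ − 2.326) = Φ(-1.029) + Φ(-3.624) = 0.1518 + 0.0001 = 0.1519.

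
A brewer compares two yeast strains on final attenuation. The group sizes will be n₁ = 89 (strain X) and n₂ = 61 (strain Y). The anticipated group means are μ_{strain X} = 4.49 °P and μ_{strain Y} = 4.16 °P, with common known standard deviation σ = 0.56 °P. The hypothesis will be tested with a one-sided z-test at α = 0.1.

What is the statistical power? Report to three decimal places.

Power ≈ 0.988

Standardized effect: d = |μ_{strain X} − μ_{strain Y}| / σ = |4.49 − 4.16| / 0.56 = 0.5893
Noncentrality parameter: δ = d / √(1/n₁ + 1/n₂) = 0.5893 / √(1/89 + 1/61) = 3.5452
One-sided α = 0.1 → critical value z_{0.1} = 1.282.
Power = Φ(δ − 1.282) = Φ(2.264) = 0.9882.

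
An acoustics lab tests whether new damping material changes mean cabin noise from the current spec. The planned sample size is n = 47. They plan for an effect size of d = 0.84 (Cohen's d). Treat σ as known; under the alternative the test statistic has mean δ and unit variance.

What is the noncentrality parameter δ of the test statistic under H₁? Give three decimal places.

δ = d·√n = 0.84 × √47 = 5.7587

δ ≈ 5.759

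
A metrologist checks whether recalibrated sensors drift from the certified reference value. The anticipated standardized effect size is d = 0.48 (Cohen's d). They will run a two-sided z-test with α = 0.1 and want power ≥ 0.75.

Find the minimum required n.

n = 24

Set Φ(δ − 1.645) = 0.75; then δ − 1.645 = Φ⁻¹(0.75) = 0.674, giving δ = 2.319.
(Ignoring the negligible lower-tail rejection probability gives the usual closed-form inversion.)
δ = d·√n ⇒ n = (δ/d)² = (2.319 / 0.48)² = 23.35.
Rounding up, n = 24.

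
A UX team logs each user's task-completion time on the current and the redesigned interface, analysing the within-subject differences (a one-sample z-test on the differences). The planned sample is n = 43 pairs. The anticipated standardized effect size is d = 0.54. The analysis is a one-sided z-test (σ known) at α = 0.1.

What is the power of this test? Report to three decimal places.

Noncentrality parameter: δ = d·√n = 0.54 × √43 = 3.5410
One-sided α = 0.1 → critical value z_{0.1} = 1.282.
Power = Φ(δ − 1.282) = Φ(2.259) = 0.9881.

Power ≈ 0.988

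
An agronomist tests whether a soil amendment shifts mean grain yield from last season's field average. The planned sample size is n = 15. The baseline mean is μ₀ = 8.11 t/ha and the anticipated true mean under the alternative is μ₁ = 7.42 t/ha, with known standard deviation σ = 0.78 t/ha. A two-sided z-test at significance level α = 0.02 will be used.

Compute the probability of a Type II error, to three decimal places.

Standardized effect: d = |μ₁ − μ₀| / σ = |7.42 − 8.11| / 0.78 = 0.8846
Noncentrality parameter: δ = d·√n = 0.8846 × √15 = 3.4261
Critical value for a two-sided test at α = 0.02: z_{α/2} = 2.326.
Power = Φ(δ − 2.326) + Φ(−δ − 2.326) = Φ(1.100) + Φ(-5.752) = 0.8643 + 0.0000 = 0.8643.
Type II error: β = 1 − power = 1 − 0.8643 = 0.1357.

β ≈ 0.136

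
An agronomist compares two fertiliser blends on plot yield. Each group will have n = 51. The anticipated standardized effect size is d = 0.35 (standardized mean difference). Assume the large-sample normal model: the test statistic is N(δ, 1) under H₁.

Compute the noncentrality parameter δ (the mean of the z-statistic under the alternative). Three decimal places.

δ ≈ 1.767

δ = d·√(n/2) = 0.35 × √(51/2) = 1.7674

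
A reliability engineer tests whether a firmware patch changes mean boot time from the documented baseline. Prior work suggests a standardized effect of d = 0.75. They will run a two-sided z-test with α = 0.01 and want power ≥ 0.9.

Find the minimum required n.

For power 0.9 need Φ(δ − z_{0.005}) = 0.9, so δ = z_{0.005} + z_{0.10} = 2.576 + 1.282 = 3.857.
(The Φ(−δ − z_{α/2}) term is vanishingly small for δ > 0 and is dropped in the standard sample-size formula.)
δ = d·√n ⇒ n = (δ/d)² = (3.857 / 0.75)² = 26.45.
Round up to the next whole unit.

n = 27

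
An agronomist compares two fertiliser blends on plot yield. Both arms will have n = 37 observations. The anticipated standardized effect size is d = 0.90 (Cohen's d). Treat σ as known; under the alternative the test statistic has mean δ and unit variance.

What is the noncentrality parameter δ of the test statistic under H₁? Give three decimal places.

δ = d·√(n/2) = 0.90 × √(37/2) = 3.8710

δ ≈ 3.871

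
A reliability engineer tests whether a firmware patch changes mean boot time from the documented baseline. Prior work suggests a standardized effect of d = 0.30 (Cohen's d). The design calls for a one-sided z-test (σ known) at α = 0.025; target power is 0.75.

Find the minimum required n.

n = 78

For power 0.75 need Φ(δ − z_{0.025}) = 0.75, so δ = z_{0.025} + z_{0.25} = 1.960 + 0.674 = 2.634.
δ = d·√n ⇒ n = (δ/d)² = (2.634 / 0.30)² = 77.11.
Round up to the next whole unit.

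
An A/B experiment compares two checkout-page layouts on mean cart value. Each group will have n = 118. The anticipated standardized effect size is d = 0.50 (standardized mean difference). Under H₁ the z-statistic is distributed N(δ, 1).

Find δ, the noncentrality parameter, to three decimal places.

δ = d·√(n/2) = 0.50 × √(118/2) = 3.8406

δ ≈ 3.841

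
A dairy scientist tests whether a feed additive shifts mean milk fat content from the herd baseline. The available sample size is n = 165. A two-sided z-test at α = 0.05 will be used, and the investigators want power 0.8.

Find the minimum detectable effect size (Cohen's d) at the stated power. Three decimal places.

d ≈ 0.218

Required noncentrality: δ = z_{0.025} + z_{0.20} = 1.960 + 0.842 = 2.802.
(Lower-tail contribution to power is negligible for δ > 0.)
δ = d·√n ⇒ d = δ/√n = 2.802/√165 = 0.2181.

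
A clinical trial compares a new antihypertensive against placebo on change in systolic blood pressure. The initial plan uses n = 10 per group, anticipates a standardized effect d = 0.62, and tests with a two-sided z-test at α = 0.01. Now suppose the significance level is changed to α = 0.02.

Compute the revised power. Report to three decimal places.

Power ≈ 0.174

δ = d·√(n/2) = 0.62 × √(10/2) = 1.3864 (unchanged). New critical value: z_{0.01} = 2.326.
Revised power = Φ(δ − 2.326) + Φ(−δ − 2.326) = Φ(-0.940) + Φ(-3.713) = 0.1736 + 0.0001 = 0.1737.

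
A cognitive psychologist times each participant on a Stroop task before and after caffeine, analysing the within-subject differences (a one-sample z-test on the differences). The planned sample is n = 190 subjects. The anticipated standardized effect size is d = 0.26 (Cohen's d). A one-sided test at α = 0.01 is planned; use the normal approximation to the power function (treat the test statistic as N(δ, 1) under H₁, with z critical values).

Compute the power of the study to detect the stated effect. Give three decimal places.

Power ≈ 0.896

Noncentrality parameter: δ = d·√n = 0.26 × √190 = 3.5839
One-sided α = 0.01 → critical value z_{0.01} = 2.326.
Power = P(Z > 2.326 − δ) = Φ(1.258) = 0.8957.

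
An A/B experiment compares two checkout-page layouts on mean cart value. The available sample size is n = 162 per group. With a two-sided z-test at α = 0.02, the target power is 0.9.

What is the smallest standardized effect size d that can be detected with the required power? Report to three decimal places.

d ≈ 0.401

Need Φ(δ − 2.326) = 0.9, so δ = 2.326 + 1.282 = 3.608.
(Lower-tail contribution to power is negligible for δ > 0.)
δ = d·√(n/2) ⇒ d = δ/√(n/2) = 3.608/√(162/2) = 0.4009.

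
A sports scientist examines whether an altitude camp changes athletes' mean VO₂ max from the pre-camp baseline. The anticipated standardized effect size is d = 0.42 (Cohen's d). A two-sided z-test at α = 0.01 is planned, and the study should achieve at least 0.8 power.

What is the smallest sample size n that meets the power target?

For power 0.8 need Φ(δ − z_{0.005}) = 0.8, so δ = z_{0.005} + z_{0.20} = 2.576 + 0.842 = 3.417.
(The Φ(−δ − z_{α/2}) term is vanishingly small for δ > 0 and is dropped in the standard sample-size formula.)
δ = d·√n ⇒ n = (δ/d)² = (3.417 / 0.42)² = 66.21.
Rounding up, n = 67.

n = 67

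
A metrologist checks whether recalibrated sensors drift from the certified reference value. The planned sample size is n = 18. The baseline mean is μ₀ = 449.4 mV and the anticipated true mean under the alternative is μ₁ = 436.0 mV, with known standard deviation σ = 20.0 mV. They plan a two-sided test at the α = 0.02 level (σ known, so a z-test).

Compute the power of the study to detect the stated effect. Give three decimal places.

Power ≈ 0.697

Standardized effect: d = |μ₁ − μ₀| / σ = |436.0 − 449.4| / 20.0 = 0.6700
Noncentrality parameter: δ = d·√n = 0.6700 × √18 = 2.8426
Two-sided α = 0.02 → critical value z_{0.01} = 2.326.
Power = Φ(δ − 2.326) + Φ(−δ − 2.326) = Φ(0.516) + Φ(-5.169) = 0.6972 + 0.0000 = 0.6972.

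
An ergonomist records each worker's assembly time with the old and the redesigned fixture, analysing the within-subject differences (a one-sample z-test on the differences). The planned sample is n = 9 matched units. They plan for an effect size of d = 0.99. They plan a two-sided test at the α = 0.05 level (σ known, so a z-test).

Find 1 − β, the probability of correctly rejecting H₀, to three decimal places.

Power ≈ 0.844

Noncentrality parameter: δ = d·√n = 0.99 × √9 = 2.9700
Critical value for a two-sided test at α = 0.05: z_{α/2} = 1.960.
Power = Φ(δ − 1.960) + Φ(−δ − 1.960) = Φ(1.010) + Φ(-4.930) = 0.8438 + 0.0000 = 0.8438.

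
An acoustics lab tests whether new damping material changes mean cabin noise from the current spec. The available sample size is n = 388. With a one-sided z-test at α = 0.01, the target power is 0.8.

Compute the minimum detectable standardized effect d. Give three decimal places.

d ≈ 0.161

Required noncentrality: δ = z_{0.01} + z_{0.20} = 2.326 + 0.842 = 3.168.
δ = d·√n ⇒ d = δ/√n = 3.168/√388 = 0.1608.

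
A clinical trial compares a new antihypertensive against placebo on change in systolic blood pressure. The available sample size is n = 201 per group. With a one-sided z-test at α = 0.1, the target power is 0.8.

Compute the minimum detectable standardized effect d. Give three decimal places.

d ≈ 0.212

Need Φ(δ − 1.282) = 0.8, so δ = 1.282 + 0.842 = 2.123.
δ = d·√(n/2) ⇒ d = δ/√(n/2) = 2.123/√(201/2) = 0.2118.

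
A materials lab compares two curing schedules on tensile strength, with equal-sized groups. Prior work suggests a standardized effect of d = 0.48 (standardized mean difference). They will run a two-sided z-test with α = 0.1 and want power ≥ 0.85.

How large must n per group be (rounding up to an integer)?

For power 0.85 need Φ(δ − z_{0.05}) = 0.85, so δ = z_{0.05} + z_{0.15} = 1.645 + 1.036 = 2.681.
(Ignoring the negligible lower-tail rejection probability gives the usual closed-form inversion.)
δ = d·√(n/2) ⇒ n = 2(δ/d)² = 2 × (2.681 / 0.48)² = 62.41.
Round up to the next whole unit.

n = 63 per group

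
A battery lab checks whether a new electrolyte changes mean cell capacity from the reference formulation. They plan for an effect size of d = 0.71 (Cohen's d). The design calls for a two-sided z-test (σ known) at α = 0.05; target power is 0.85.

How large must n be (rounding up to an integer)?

n = 18

For power 0.85 need Φ(δ − z_{0.025}) = 0.85, so δ = z_{0.025} + z_{0.15} = 1.960 + 1.036 = 2.996.
(For δ > 0 the lower-tail rejection region contributes negligibly to power, so the one-term inversion is standard.)
δ = d·√n ⇒ n = (δ/d)² = (2.996 / 0.71)² = 17.81.
Rounding up, n = 18.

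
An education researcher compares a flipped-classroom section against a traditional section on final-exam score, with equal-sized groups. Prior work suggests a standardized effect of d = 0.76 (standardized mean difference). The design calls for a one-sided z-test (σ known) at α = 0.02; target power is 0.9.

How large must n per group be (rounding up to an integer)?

Set Φ(δ − 2.054) = 0.9; then δ − 2.054 = Φ⁻¹(0.9) = 1.282, giving δ = 3.335.
δ = d·√(n/2) ⇒ n = 2(δ/d)² = 2 × (3.335 / 0.76)² = 38.52.
Round up to the next whole unit.

n = 39 per group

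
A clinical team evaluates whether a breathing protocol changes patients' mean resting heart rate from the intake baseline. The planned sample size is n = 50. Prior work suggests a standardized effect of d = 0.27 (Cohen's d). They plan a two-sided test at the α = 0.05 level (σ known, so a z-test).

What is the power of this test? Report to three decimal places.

Noncentrality parameter: λ = d·√n = 0.27 × √50 = 1.9092
Two-sided α = 0.05 → critical value z_{0.025} = 1.960.
Power = Φ(λ − 1.960) + Φ(−λ − 1.960) = Φ(-0.051) + Φ(-3.869) = 0.4798 + 0.0001 = 0.4798.

Power ≈ 0.480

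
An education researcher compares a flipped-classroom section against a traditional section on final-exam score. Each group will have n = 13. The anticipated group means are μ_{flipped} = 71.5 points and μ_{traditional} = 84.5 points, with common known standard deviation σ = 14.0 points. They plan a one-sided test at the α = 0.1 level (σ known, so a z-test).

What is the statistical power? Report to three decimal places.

Standardized effect: d = |μ_{flipped} − μ_{traditional}| / σ = |71.5 − 84.5| / 14.0 = 0.9286
Noncentrality parameter: δ = d·√(n/2) = 0.9286 × √(13/2) = 2.3674
One-sided α = 0.1 → critical value z_{0.1} = 1.282.
Power = Φ(δ − 1.282) = Φ(1.086) = 0.8612.

Power ≈ 0.861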